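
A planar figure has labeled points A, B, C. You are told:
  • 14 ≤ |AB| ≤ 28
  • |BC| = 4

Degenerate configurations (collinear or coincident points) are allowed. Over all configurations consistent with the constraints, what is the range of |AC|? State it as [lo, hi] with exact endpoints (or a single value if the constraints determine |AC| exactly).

|AB| ∈ [14, 28]
|BC| ∈ {4}
|AC| ∈ [10, 32]

|AC| ∈ [10, 32]  (≈ [10.0000, 32.0000])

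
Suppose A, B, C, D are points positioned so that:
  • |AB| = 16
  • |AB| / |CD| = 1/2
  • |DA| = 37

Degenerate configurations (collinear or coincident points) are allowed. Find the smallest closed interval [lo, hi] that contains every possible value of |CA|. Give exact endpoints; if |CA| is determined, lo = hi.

|CA| ∈ [5, 69]  (≈ [5.0000, 69.0000])

|AB| ∈ {16}
|AD| ∈ {37}
|CD| ∈ {32}
|BD| ∈ [21, 53]
|AC| ∈ [5, 69]
|BC| ∈ [0, 85]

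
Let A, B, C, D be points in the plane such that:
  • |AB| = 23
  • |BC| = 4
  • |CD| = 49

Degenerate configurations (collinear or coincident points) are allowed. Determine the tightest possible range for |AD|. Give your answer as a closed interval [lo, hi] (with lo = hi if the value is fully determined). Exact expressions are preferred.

|AB| ∈ {23}
|BC| ∈ {4}
|CD| ∈ {49}
|AC| ∈ [19, 27]
|BD| ∈ [45, 53]
|AD| ∈ [22, 76]

|AD| ∈ [22, 76]  (≈ [22.0000, 76.0000])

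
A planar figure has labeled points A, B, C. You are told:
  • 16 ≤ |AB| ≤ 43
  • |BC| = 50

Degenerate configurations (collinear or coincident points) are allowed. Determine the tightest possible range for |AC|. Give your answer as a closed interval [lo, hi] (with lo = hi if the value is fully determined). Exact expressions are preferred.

|AB| ∈ [16, 43]
|BC| ∈ {50}
|AC| ∈ [7, 93]

|AC| ∈ [7, 93]  (≈ [7.0000, 93.0000])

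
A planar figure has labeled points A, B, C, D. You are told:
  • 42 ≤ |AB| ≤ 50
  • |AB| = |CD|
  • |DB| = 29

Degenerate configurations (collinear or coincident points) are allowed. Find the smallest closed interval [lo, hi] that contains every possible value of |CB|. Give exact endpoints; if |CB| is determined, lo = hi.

|CB| ∈ [13, 79]  (≈ [13.0000, 79.0000])

|AB| ∈ [42, 50]
|BD| ∈ {29}
|CD| ∈ [42, 50]
|AD| ∈ [13, 79]
|BC| ∈ [13, 79]
|AC| ∈ [0, 129]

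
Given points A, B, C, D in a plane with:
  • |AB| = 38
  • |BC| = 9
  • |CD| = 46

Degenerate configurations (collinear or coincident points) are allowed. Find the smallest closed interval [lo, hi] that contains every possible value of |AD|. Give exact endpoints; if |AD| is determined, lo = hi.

|AB| ∈ {38}
|BC| ∈ {9}
|CD| ∈ {46}
|AC| ∈ [29, 47]
|BD| ∈ [37, 55]
|AD| ∈ [0, 93]

|AD| ∈ [0, 93]  (≈ [0.0000, 93.0000])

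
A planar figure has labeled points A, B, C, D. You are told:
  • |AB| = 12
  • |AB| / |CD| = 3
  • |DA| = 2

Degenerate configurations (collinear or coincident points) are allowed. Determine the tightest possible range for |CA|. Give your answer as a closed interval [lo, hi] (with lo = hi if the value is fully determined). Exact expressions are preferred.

|CA| ∈ [2, 6]  (≈ [2.0000, 6.0000])

|AB| ∈ {12}
|AD| ∈ {2}
|CD| ∈ {4}
|BD| ∈ [10, 14]
|AC| ∈ [2, 6]
|BC| ∈ [6, 18]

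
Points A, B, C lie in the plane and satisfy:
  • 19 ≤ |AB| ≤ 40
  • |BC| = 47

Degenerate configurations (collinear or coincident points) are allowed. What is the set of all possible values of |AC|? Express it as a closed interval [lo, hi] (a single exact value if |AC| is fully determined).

|AB| ∈ [19, 40]
|BC| ∈ {47}
|AC| ∈ [7, 87]

|AC| ∈ [7, 87]  (≈ [7.0000, 87.0000])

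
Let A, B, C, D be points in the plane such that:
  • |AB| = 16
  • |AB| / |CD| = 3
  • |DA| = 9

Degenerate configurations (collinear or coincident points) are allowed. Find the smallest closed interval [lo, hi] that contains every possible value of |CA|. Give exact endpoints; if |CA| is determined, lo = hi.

|AB| ∈ {16}
|AD| ∈ {9}
|CD| ∈ {16/3}
|BD| ∈ [7, 25]
|AC| ∈ [11/3, 43/3]
|BC| ∈ [5/3, 91/3]

|CA| ∈ [11/3, 43/3]  (≈ [3.6667, 14.3333])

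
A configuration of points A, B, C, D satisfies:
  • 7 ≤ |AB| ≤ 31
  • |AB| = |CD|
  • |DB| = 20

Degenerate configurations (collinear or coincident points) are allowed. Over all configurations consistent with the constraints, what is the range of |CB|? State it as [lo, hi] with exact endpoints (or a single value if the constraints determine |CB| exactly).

|CB| ∈ [0, 51]  (≈ [0.0000, 51.0000])

|AB| ∈ [7, 31]
|BD| ∈ {20}
|CD| ∈ [7, 31]
|AD| ∈ [0, 51]
|BC| ∈ [0, 51]
|AC| ∈ [0, 82]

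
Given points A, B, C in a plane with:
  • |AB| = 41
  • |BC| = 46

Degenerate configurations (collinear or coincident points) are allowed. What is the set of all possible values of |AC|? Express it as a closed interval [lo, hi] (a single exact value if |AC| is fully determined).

|AB| ∈ {41}
|BC| ∈ {46}
|AC| ∈ [5, 87]

|AC| ∈ [5, 87]  (≈ [5.0000, 87.0000])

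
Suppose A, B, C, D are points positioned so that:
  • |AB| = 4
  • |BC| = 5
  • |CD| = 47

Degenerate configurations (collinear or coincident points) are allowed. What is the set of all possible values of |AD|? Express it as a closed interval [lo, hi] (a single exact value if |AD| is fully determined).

|AB| ∈ {4}
|BC| ∈ {5}
|CD| ∈ {47}
|AC| ∈ [1, 9]
|BD| ∈ [42, 52]
|AD| ∈ [38, 56]

|AD| ∈ [38, 56]  (≈ [38.0000, 56.0000])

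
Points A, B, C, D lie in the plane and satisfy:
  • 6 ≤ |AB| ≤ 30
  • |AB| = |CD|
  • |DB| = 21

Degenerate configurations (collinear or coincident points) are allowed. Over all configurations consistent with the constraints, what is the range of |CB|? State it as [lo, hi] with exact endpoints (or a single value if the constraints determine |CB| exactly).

|AB| ∈ [6, 30]
|BD| ∈ {21}
|CD| ∈ [6, 30]
|AD| ∈ [0, 51]
|BC| ∈ [0, 51]
|AC| ∈ [0, 81]

|CB| ∈ [0, 51]  (≈ [0.0000, 51.0000])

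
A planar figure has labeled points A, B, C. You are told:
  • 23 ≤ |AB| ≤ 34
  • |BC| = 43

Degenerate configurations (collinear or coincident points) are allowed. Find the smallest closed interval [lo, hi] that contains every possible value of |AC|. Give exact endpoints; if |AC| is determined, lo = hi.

|AB| ∈ [23, 34]
|BC| ∈ {43}
|AC| ∈ [9, 77]

|AC| ∈ [9, 77]  (≈ [9.0000, 77.0000])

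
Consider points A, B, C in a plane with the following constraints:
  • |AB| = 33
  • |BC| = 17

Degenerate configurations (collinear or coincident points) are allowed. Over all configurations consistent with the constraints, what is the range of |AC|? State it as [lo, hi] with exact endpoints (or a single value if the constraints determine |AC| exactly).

|AC| ∈ [16, 50]  (≈ [16.0000, 50.0000])

|AB| ∈ {33}
|BC| ∈ {17}
|AC| ∈ [16, 50]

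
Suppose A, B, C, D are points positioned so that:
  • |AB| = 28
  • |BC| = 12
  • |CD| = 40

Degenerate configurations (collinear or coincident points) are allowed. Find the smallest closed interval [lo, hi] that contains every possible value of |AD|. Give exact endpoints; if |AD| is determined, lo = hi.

|AB| ∈ {28}
|BC| ∈ {12}
|CD| ∈ {40}
|AC| ∈ [16, 40]
|BD| ∈ [28, 52]
|AD| ∈ [0, 80]

|AD| ∈ [0, 80]  (≈ [0.0000, 80.0000])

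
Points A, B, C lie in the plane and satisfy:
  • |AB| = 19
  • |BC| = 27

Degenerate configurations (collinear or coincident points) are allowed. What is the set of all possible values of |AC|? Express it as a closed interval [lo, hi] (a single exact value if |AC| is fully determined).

|AC| ∈ [8, 46]  (≈ [8.0000, 46.0000])

|AB| ∈ {19}
|BC| ∈ {27}
|AC| ∈ [8, 46]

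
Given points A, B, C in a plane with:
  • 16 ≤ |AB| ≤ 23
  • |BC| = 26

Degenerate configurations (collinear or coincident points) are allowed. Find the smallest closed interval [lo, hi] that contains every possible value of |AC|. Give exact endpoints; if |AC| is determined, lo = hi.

|AC| ∈ [3, 49]  (≈ [3.0000, 49.0000])

|AB| ∈ [16, 23]
|BC| ∈ {26}
|AC| ∈ [3, 49]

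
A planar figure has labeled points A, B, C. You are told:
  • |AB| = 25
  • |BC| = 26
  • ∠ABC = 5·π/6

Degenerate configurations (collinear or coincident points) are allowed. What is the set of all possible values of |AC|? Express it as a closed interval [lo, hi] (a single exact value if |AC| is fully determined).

|AC| = √(650·√(3) + 1301)  (≈ 49.2629)

|AB| ∈ {25}
|BC| ∈ {26}
|AC| ∈ {√(650·√(3) + 1301)}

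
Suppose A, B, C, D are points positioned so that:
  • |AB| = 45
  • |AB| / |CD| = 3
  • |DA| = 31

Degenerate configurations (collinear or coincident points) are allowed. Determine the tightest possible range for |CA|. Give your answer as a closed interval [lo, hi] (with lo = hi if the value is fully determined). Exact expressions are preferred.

|CA| ∈ [16, 46]  (≈ [16.0000, 46.0000])

|AB| ∈ {45}
|AD| ∈ {31}
|CD| ∈ {15}
|BD| ∈ [14, 76]
|AC| ∈ [16, 46]
|BC| ∈ [0, 91]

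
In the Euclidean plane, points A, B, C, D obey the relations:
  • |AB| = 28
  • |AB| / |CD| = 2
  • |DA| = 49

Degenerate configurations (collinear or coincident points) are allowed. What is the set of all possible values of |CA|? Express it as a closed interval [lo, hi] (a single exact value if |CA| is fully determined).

|AB| ∈ {28}
|AD| ∈ {49}
|CD| ∈ {14}
|BD| ∈ [21, 77]
|AC| ∈ [35, 63]
|BC| ∈ [7, 91]

|CA| ∈ [35, 63]  (≈ [35.0000, 63.0000])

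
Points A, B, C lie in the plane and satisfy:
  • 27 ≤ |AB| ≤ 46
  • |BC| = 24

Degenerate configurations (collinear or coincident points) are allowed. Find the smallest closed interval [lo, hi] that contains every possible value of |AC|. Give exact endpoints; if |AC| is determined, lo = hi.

|AB| ∈ [27, 46]
|BC| ∈ {24}
|AC| ∈ [3, 70]

|AC| ∈ [3, 70]  (≈ [3.0000, 70.0000])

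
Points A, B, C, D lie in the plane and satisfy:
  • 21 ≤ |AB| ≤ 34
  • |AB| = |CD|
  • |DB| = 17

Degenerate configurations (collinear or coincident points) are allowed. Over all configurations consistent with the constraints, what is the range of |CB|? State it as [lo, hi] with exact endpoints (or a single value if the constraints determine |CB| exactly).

|CB| ∈ [4, 51]  (≈ [4.0000, 51.0000])

|AB| ∈ [21, 34]
|BD| ∈ {17}
|CD| ∈ [21, 34]
|AD| ∈ [4, 51]
|BC| ∈ [4, 51]
|AC| ∈ [0, 85]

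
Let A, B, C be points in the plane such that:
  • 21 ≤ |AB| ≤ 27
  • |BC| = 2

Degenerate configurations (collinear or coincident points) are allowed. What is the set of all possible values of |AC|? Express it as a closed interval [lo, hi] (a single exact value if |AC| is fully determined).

|AB| ∈ [21, 27]
|BC| ∈ {2}
|AC| ∈ [19, 29]

|AC| ∈ [19, 29]  (≈ [19.0000, 29.0000])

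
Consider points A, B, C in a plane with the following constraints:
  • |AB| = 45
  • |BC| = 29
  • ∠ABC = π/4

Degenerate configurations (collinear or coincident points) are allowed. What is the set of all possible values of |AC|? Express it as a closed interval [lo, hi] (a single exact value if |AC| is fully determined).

|AC| = √(2866 - 1305·√(2))  (≈ 31.9445)

|AB| ∈ {45}
|BC| ∈ {29}
|AC| ∈ {√(2866 - 1305·√(2))}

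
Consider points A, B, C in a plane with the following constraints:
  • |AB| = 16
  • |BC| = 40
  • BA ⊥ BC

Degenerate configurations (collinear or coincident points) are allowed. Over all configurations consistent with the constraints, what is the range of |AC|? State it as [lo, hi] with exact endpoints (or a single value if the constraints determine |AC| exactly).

|AB| ∈ {16}
|BC| ∈ {40}
|AC| ∈ {8·√(29)}

|AC| = 8·√(29)  (≈ 43.0813)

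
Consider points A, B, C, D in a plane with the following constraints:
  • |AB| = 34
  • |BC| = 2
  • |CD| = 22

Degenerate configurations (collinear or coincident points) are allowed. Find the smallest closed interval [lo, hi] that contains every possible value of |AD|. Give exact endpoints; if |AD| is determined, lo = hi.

|AB| ∈ {34}
|BC| ∈ {2}
|CD| ∈ {22}
|AC| ∈ [32, 36]
|BD| ∈ [20, 24]
|AD| ∈ [10, 58]

|AD| ∈ [10, 58]  (≈ [10.0000, 58.0000])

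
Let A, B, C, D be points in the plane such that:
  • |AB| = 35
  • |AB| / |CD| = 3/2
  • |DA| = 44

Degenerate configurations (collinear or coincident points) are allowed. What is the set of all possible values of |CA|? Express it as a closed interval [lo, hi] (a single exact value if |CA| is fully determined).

|CA| ∈ [62/3, 202/3]  (≈ [20.6667, 67.3333])

|AB| ∈ {35}
|AD| ∈ {44}
|CD| ∈ {70/3}
|BD| ∈ [9, 79]
|AC| ∈ [62/3, 202/3]
|BC| ∈ [0, 307/3]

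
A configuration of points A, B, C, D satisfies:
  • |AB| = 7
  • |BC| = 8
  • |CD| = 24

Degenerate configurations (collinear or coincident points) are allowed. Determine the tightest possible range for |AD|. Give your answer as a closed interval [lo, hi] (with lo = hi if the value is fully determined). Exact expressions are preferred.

|AD| ∈ [9, 39]  (≈ [9.0000, 39.0000])

|AB| ∈ {7}
|BC| ∈ {8}
|CD| ∈ {24}
|AC| ∈ [1, 15]
|BD| ∈ [16, 32]
|AD| ∈ [9, 39]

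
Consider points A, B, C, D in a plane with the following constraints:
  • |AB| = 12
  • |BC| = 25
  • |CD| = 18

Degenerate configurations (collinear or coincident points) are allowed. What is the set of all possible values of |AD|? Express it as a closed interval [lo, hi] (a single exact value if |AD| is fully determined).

|AD| ∈ [0, 55]  (≈ [0.0000, 55.0000])

|AB| ∈ {12}
|BC| ∈ {25}
|CD| ∈ {18}
|AC| ∈ [13, 37]
|BD| ∈ [7, 43]
|AD| ∈ [0, 55]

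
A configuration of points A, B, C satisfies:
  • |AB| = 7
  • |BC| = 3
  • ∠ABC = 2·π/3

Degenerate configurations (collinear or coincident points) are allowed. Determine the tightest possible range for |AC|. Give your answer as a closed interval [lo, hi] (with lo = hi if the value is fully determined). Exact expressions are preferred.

|AC| = √(79)  (≈ 8.8882)

|AB| ∈ {7}
|BC| ∈ {3}
|AC| ∈ {√(79)}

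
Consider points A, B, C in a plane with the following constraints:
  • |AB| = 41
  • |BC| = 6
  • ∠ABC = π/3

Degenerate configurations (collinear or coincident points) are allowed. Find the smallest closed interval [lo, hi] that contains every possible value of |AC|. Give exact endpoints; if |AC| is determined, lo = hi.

|AB| ∈ {41}
|BC| ∈ {6}
|AC| ∈ {√(1471)}

|AC| = √(1471)  (≈ 38.3536)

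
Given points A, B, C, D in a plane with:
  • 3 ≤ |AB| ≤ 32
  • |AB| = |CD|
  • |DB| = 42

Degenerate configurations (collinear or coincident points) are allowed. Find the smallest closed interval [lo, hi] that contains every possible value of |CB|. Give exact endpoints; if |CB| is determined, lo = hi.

|AB| ∈ [3, 32]
|BD| ∈ {42}
|CD| ∈ [3, 32]
|AD| ∈ [10, 74]
|BC| ∈ [10, 74]
|AC| ∈ [0, 106]

|CB| ∈ [10, 74]  (≈ [10.0000, 74.0000])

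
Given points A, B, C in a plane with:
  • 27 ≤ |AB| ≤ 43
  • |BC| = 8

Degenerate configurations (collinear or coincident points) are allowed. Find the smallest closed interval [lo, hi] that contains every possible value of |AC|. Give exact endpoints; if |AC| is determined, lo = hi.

|AC| ∈ [19, 51]  (≈ [19.0000, 51.0000])

|AB| ∈ [27, 43]
|BC| ∈ {8}
|AC| ∈ [19, 51]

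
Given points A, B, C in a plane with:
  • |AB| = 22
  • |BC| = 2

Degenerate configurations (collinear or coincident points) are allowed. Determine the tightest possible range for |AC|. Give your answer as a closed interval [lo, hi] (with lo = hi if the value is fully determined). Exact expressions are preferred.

|AC| ∈ [20, 24]  (≈ [20.0000, 24.0000])

|AB| ∈ {22}
|BC| ∈ {2}
|AC| ∈ [20, 24]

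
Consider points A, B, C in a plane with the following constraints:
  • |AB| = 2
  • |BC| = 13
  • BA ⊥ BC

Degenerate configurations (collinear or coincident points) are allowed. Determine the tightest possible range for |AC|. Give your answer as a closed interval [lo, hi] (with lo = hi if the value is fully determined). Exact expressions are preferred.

|AB| ∈ {2}
|BC| ∈ {13}
|AC| ∈ {√(173)}

|AC| = √(173)  (≈ 13.1529)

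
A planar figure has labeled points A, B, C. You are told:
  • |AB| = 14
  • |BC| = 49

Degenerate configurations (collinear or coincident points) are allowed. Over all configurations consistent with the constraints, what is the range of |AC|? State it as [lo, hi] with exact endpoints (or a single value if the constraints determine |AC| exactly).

|AC| ∈ [35, 63]  (≈ [35.0000, 63.0000])

|AB| ∈ {14}
|BC| ∈ {49}
|AC| ∈ [35, 63]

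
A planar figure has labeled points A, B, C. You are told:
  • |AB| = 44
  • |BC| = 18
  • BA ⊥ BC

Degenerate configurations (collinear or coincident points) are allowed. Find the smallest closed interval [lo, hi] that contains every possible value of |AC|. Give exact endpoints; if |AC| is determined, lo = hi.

|AC| = 2·√(565)  (≈ 47.5395)

|AB| ∈ {44}
|BC| ∈ {18}
|AC| ∈ {2·√(565)}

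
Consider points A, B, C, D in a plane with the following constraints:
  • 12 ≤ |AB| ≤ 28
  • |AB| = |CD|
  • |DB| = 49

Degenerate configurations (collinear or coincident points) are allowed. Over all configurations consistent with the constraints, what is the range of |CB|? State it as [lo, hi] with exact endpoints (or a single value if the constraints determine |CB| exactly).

|CB| ∈ [21, 77]  (≈ [21.0000, 77.0000])

|AB| ∈ [12, 28]
|BD| ∈ {49}
|CD| ∈ [12, 28]
|AD| ∈ [21, 77]
|BC| ∈ [21, 77]
|AC| ∈ [0, 105]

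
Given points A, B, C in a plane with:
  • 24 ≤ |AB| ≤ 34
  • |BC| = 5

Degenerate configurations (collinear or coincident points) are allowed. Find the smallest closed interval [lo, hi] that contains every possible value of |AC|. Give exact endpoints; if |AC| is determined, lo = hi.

|AC| ∈ [19, 39]  (≈ [19.0000, 39.0000])

|AB| ∈ [24, 34]
|BC| ∈ {5}
|AC| ∈ [19, 39]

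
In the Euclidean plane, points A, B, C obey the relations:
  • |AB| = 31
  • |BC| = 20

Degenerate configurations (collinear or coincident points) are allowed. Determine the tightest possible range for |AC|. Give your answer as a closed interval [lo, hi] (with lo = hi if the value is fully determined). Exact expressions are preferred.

|AC| ∈ [11, 51]  (≈ [11.0000, 51.0000])

|AB| ∈ {31}
|BC| ∈ {20}
|AC| ∈ [11, 51]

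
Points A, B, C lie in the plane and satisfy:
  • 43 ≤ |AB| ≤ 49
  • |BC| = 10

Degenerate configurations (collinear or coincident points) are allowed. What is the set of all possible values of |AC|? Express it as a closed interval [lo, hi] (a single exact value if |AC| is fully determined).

|AB| ∈ [43, 49]
|BC| ∈ {10}
|AC| ∈ [33, 59]

|AC| ∈ [33, 59]  (≈ [33.0000, 59.0000])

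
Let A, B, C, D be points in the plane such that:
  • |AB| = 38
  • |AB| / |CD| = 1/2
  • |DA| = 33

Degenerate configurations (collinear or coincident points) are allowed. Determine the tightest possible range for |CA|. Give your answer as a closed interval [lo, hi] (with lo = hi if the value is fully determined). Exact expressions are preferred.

|CA| ∈ [43, 109]  (≈ [43.0000, 109.0000])

|AB| ∈ {38}
|AD| ∈ {33}
|CD| ∈ {76}
|BD| ∈ [5, 71]
|AC| ∈ [43, 109]
|BC| ∈ [5, 147]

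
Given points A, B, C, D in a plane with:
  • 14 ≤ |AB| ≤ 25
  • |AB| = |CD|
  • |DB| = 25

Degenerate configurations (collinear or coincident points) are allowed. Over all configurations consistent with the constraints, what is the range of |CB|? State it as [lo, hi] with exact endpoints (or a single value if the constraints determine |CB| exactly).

|CB| ∈ [0, 50]  (≈ [0.0000, 50.0000])

|AB| ∈ [14, 25]
|BD| ∈ {25}
|CD| ∈ [14, 25]
|AD| ∈ [0, 50]
|BC| ∈ [0, 50]
|AC| ∈ [0, 75]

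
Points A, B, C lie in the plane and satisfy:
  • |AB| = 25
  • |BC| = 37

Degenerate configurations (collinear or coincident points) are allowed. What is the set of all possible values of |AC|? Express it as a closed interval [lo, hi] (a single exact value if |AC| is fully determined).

|AB| ∈ {25}
|BC| ∈ {37}
|AC| ∈ [12, 62]

|AC| ∈ [12, 62]  (≈ [12.0000, 62.0000])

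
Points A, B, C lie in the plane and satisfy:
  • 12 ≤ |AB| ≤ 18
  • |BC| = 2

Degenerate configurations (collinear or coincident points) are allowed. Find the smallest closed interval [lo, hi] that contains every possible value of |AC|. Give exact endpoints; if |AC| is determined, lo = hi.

|AB| ∈ [12, 18]
|BC| ∈ {2}
|AC| ∈ [10, 20]

|AC| ∈ [10, 20]  (≈ [10.0000, 20.0000])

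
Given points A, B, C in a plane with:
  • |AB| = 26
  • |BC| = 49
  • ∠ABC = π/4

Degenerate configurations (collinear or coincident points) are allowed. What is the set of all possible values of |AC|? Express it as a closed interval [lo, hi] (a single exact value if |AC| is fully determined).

|AC| = √(3077 - 1274·√(2))  (≈ 35.7112)

|AB| ∈ {26}
|BC| ∈ {49}
|AC| ∈ {√(3077 - 1274·√(2))}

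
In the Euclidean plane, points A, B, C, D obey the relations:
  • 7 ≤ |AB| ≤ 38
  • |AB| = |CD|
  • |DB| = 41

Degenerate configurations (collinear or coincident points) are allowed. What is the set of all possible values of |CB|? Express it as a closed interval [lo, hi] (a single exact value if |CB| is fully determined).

|CB| ∈ [3, 79]  (≈ [3.0000, 79.0000])

|AB| ∈ [7, 38]
|BD| ∈ {41}
|CD| ∈ [7, 38]
|AD| ∈ [3, 79]
|BC| ∈ [3, 79]
|AC| ∈ [0, 117]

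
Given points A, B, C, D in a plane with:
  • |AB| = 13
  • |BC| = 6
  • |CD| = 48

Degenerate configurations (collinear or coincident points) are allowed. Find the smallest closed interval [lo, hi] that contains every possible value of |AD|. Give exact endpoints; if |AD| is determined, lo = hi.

|AD| ∈ [29, 67]  (≈ [29.0000, 67.0000])

|AB| ∈ {13}
|BC| ∈ {6}
|CD| ∈ {48}
|AC| ∈ [7, 19]
|BD| ∈ [42, 54]
|AD| ∈ [29, 67]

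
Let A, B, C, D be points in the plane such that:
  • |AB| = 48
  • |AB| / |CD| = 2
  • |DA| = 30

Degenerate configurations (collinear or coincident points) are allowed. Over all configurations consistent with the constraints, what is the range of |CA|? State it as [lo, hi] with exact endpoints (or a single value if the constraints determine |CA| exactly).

|CA| ∈ [6, 54]  (≈ [6.0000, 54.0000])

|AB| ∈ {48}
|AD| ∈ {30}
|CD| ∈ {24}
|BD| ∈ [18, 78]
|AC| ∈ [6, 54]
|BC| ∈ [0, 102]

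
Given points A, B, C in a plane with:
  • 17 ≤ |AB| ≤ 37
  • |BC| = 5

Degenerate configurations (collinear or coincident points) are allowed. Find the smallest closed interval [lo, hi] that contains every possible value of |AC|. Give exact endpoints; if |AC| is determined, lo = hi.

|AB| ∈ [17, 37]
|BC| ∈ {5}
|AC| ∈ [12, 42]

|AC| ∈ [12, 42]  (≈ [12.0000, 42.0000])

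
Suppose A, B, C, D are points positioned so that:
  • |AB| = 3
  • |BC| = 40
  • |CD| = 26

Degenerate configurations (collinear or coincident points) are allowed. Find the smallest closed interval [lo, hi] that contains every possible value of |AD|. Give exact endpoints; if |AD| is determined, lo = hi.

|AD| ∈ [11, 69]  (≈ [11.0000, 69.0000])

|AB| ∈ {3}
|BC| ∈ {40}
|CD| ∈ {26}
|AC| ∈ [37, 43]
|BD| ∈ [14, 66]
|AD| ∈ [11, 69]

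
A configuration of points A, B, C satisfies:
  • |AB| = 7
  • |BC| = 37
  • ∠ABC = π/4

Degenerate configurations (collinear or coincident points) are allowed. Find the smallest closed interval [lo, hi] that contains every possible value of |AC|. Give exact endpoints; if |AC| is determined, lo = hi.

|AC| = √(1418 - 259·√(2))  (≈ 32.4302)

|AB| ∈ {7}
|BC| ∈ {37}
|AC| ∈ {√(1418 - 259·√(2))}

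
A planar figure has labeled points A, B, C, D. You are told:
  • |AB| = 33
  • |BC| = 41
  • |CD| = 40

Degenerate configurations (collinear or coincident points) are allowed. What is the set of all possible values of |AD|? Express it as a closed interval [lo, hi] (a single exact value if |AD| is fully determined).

|AD| ∈ [0, 114]  (≈ [0.0000, 114.0000])

|AB| ∈ {33}
|BC| ∈ {41}
|CD| ∈ {40}
|AC| ∈ [8, 74]
|BD| ∈ [1, 81]
|AD| ∈ [0, 114]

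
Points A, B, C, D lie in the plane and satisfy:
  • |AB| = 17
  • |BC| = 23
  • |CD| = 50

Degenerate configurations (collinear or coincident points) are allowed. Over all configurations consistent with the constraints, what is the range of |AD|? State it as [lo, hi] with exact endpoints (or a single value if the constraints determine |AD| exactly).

|AD| ∈ [10, 90]  (≈ [10.0000, 90.0000])

|AB| ∈ {17}
|BC| ∈ {23}
|CD| ∈ {50}
|AC| ∈ [6, 40]
|BD| ∈ [27, 73]
|AD| ∈ [10, 90]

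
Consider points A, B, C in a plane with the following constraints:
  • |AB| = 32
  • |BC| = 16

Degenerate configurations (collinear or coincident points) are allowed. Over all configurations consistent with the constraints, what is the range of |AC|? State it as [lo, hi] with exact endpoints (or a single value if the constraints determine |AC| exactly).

|AC| ∈ [16, 48]  (≈ [16.0000, 48.0000])

|AB| ∈ {32}
|BC| ∈ {16}
|AC| ∈ [16, 48]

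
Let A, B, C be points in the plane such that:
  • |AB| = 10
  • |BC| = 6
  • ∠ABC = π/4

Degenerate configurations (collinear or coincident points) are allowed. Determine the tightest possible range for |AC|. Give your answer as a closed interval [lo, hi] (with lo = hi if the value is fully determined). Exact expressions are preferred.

|AC| = 2·√(34 - 15·√(2))  (≈ 7.1517)

|AB| ∈ {10}
|BC| ∈ {6}
|AC| ∈ {2·√(34 - 15·√(2))}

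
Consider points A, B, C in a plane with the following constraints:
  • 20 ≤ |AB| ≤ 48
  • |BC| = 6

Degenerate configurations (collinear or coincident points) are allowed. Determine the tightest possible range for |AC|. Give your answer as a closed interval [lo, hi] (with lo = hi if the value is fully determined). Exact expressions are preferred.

|AC| ∈ [14, 54]  (≈ [14.0000, 54.0000])

|AB| ∈ [20, 48]
|BC| ∈ {6}
|AC| ∈ [14, 54]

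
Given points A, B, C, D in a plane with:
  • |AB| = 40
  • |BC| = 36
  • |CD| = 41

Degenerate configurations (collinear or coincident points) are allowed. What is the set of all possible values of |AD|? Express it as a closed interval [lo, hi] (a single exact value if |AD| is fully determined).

|AB| ∈ {40}
|BC| ∈ {36}
|CD| ∈ {41}
|AC| ∈ [4, 76]
|BD| ∈ [5, 77]
|AD| ∈ [0, 117]

|AD| ∈ [0, 117]  (≈ [0.0000, 117.0000])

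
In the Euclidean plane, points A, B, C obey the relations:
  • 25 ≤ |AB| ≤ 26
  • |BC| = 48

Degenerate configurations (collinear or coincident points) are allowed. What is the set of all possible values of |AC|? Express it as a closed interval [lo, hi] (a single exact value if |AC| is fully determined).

|AB| ∈ [25, 26]
|BC| ∈ {48}
|AC| ∈ [22, 74]

|AC| ∈ [22, 74]  (≈ [22.0000, 74.0000])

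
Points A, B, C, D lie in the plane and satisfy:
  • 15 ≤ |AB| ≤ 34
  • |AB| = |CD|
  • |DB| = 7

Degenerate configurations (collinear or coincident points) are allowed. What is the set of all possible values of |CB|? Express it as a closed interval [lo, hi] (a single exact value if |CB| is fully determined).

|AB| ∈ [15, 34]
|BD| ∈ {7}
|CD| ∈ [15, 34]
|AD| ∈ [8, 41]
|BC| ∈ [8, 41]
|AC| ∈ [0, 75]

|CB| ∈ [8, 41]  (≈ [8.0000, 41.0000])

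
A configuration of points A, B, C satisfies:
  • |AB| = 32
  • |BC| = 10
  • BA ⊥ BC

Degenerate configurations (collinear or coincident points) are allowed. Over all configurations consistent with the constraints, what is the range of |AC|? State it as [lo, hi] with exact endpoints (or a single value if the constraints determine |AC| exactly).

|AB| ∈ {32}
|BC| ∈ {10}
|AC| ∈ {2·√(281)}

|AC| = 2·√(281)  (≈ 33.5261)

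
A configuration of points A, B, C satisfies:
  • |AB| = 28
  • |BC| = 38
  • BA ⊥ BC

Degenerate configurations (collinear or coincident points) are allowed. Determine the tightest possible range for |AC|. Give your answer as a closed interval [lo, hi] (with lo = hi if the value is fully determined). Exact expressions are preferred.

|AB| ∈ {28}
|BC| ∈ {38}
|AC| ∈ {2·√(557)}

|AC| = 2·√(557)  (≈ 47.2017)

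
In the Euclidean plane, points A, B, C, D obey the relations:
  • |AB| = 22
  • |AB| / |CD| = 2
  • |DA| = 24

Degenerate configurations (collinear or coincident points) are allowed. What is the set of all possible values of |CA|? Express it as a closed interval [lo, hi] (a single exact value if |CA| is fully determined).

|AB| ∈ {22}
|AD| ∈ {24}
|CD| ∈ {11}
|BD| ∈ [2, 46]
|AC| ∈ [13, 35]
|BC| ∈ [0, 57]

|CA| ∈ [13, 35]  (≈ [13.0000, 35.0000])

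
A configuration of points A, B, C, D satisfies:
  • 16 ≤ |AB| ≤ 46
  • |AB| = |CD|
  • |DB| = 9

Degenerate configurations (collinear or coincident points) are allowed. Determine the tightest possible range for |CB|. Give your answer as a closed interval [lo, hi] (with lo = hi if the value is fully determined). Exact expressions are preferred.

|AB| ∈ [16, 46]
|BD| ∈ {9}
|CD| ∈ [16, 46]
|AD| ∈ [7, 55]
|BC| ∈ [7, 55]
|AC| ∈ [0, 101]

|CB| ∈ [7, 55]  (≈ [7.0000, 55.0000])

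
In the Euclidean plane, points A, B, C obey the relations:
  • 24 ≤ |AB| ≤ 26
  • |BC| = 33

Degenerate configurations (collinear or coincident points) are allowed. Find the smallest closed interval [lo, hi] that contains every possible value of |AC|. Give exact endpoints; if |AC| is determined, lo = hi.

|AC| ∈ [7, 59]  (≈ [7.0000, 59.0000])

|AB| ∈ [24, 26]
|BC| ∈ {33}
|AC| ∈ [7, 59]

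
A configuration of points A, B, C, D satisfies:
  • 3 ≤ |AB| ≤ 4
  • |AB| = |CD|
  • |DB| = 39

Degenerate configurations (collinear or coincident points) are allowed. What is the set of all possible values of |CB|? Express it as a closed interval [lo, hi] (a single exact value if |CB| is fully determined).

|CB| ∈ [35, 43]  (≈ [35.0000, 43.0000])

|AB| ∈ [3, 4]
|BD| ∈ {39}
|CD| ∈ [3, 4]
|AD| ∈ [35, 43]
|BC| ∈ [35, 43]
|AC| ∈ [31, 47]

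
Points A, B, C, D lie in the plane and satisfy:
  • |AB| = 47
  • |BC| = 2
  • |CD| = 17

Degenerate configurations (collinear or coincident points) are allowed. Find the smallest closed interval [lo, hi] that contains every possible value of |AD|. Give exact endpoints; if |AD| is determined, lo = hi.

|AD| ∈ [28, 66]  (≈ [28.0000, 66.0000])

|AB| ∈ {47}
|BC| ∈ {2}
|CD| ∈ {17}
|AC| ∈ [45, 49]
|BD| ∈ [15, 19]
|AD| ∈ [28, 66]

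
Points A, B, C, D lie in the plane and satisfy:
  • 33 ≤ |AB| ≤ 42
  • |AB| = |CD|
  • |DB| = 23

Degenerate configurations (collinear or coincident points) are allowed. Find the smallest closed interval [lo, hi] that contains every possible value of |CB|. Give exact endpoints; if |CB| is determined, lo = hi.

|CB| ∈ [10, 65]  (≈ [10.0000, 65.0000])

|AB| ∈ [33, 42]
|BD| ∈ {23}
|CD| ∈ [33, 42]
|AD| ∈ [10, 65]
|BC| ∈ [10, 65]
|AC| ∈ [0, 107]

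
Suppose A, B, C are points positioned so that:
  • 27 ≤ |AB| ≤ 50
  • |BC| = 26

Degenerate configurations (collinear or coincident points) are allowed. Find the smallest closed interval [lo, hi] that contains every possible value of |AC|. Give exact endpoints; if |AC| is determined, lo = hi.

|AC| ∈ [1, 76]  (≈ [1.0000, 76.0000])

|AB| ∈ [27, 50]
|BC| ∈ {26}
|AC| ∈ [1, 76]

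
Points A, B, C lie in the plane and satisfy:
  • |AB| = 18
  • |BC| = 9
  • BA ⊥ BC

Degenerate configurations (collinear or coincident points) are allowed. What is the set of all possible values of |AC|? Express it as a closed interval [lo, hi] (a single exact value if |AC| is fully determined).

|AB| ∈ {18}
|BC| ∈ {9}
|AC| ∈ {9·√(5)}

|AC| = 9·√(5)  (≈ 20.1246)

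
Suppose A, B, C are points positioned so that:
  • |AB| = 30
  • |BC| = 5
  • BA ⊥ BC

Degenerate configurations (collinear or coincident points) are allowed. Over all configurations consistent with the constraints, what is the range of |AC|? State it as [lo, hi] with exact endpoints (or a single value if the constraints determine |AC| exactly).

|AB| ∈ {30}
|BC| ∈ {5}
|AC| ∈ {5·√(37)}

|AC| = 5·√(37)  (≈ 30.4138)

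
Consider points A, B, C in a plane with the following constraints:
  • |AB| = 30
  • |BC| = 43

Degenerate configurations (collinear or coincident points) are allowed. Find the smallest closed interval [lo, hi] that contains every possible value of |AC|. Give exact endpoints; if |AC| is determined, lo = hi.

|AB| ∈ {30}
|BC| ∈ {43}
|AC| ∈ [13, 73]

|AC| ∈ [13, 73]  (≈ [13.0000, 73.0000])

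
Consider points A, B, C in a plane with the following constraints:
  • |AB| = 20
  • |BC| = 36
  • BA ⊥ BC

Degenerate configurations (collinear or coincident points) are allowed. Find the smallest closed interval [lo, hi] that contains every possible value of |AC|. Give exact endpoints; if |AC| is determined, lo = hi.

|AB| ∈ {20}
|BC| ∈ {36}
|AC| ∈ {4·√(106)}

|AC| = 4·√(106)  (≈ 41.1825)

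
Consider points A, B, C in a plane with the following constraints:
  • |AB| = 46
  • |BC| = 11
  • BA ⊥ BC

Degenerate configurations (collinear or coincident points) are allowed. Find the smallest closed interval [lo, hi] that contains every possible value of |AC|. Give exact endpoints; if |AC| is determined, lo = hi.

|AC| = √(2237)  (≈ 47.2969)

|AB| ∈ {46}
|BC| ∈ {11}
|AC| ∈ {√(2237)}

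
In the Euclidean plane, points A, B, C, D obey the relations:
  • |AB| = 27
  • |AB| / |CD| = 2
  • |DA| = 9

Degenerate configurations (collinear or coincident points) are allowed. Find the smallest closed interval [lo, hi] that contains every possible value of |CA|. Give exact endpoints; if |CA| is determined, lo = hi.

|AB| ∈ {27}
|AD| ∈ {9}
|CD| ∈ {27/2}
|BD| ∈ [18, 36]
|AC| ∈ [9/2, 45/2]
|BC| ∈ [9/2, 99/2]

|CA| ∈ [9/2, 45/2]  (≈ [4.5000, 22.5000])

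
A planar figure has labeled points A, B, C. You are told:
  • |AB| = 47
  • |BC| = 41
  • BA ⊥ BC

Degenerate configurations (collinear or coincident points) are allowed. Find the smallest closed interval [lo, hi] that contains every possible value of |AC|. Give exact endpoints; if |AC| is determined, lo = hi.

|AB| ∈ {47}
|BC| ∈ {41}
|AC| ∈ {√(3890)}

|AC| = √(3890)  (≈ 62.3699)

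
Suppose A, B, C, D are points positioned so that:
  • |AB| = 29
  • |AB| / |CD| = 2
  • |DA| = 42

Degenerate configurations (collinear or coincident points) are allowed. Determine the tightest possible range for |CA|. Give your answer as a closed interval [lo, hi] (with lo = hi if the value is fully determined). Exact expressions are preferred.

|AB| ∈ {29}
|AD| ∈ {42}
|CD| ∈ {29/2}
|BD| ∈ [13, 71]
|AC| ∈ [55/2, 113/2]
|BC| ∈ [0, 171/2]

|CA| ∈ [55/2, 113/2]  (≈ [27.5000, 56.5000])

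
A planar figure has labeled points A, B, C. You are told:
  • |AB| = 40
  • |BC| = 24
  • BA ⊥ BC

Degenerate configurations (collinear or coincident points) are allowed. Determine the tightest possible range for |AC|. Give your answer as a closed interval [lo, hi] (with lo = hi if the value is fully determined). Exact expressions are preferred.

|AB| ∈ {40}
|BC| ∈ {24}
|AC| ∈ {8·√(34)}

|AC| = 8·√(34)  (≈ 46.6476)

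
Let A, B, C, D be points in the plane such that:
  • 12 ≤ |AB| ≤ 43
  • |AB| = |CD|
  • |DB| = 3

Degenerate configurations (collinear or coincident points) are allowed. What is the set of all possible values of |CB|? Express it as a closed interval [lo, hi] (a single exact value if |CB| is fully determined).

|AB| ∈ [12, 43]
|BD| ∈ {3}
|CD| ∈ [12, 43]
|AD| ∈ [9, 46]
|BC| ∈ [9, 46]
|AC| ∈ [0, 89]

|CB| ∈ [9, 46]  (≈ [9.0000, 46.0000])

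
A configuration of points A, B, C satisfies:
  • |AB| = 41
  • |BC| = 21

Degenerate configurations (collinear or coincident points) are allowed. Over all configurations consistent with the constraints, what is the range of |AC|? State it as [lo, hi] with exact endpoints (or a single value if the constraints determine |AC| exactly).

|AB| ∈ {41}
|BC| ∈ {21}
|AC| ∈ [20, 62]

|AC| ∈ [20, 62]  (≈ [20.0000, 62.0000])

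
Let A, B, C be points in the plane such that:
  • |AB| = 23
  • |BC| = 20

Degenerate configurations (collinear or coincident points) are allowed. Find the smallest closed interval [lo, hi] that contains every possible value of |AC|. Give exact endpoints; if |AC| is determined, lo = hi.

|AB| ∈ {23}
|BC| ∈ {20}
|AC| ∈ [3, 43]

|AC| ∈ [3, 43]  (≈ [3.0000, 43.0000])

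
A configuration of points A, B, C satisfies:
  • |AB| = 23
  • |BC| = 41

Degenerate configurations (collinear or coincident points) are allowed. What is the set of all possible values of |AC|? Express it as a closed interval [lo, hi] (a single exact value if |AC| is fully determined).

|AC| ∈ [18, 64]  (≈ [18.0000, 64.0000])

|AB| ∈ {23}
|BC| ∈ {41}
|AC| ∈ [18, 64]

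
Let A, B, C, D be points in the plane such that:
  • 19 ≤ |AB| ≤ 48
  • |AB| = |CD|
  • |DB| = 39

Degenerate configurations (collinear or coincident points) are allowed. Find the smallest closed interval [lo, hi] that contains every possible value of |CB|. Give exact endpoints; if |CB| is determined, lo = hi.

|AB| ∈ [19, 48]
|BD| ∈ {39}
|CD| ∈ [19, 48]
|AD| ∈ [0, 87]
|BC| ∈ [0, 87]
|AC| ∈ [0, 135]

|CB| ∈ [0, 87]  (≈ [0.0000, 87.0000])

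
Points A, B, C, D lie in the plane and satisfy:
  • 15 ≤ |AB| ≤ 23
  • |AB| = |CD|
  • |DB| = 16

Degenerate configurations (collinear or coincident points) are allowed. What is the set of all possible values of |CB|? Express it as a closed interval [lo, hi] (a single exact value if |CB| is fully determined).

|CB| ∈ [0, 39]  (≈ [0.0000, 39.0000])

|AB| ∈ [15, 23]
|BD| ∈ {16}
|CD| ∈ [15, 23]
|AD| ∈ [0, 39]
|BC| ∈ [0, 39]
|AC| ∈ [0, 62]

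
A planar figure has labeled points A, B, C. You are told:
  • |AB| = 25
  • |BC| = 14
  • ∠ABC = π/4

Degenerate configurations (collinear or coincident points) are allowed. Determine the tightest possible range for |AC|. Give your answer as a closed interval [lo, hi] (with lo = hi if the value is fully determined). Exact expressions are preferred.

|AB| ∈ {25}
|BC| ∈ {14}
|AC| ∈ {√(821 - 350·√(2))}

|AC| = √(821 - 350·√(2))  (≈ 18.0562)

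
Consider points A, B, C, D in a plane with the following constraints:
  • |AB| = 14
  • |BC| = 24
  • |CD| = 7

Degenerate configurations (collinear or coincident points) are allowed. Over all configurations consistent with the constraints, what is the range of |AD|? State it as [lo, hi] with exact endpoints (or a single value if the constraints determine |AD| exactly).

|AB| ∈ {14}
|BC| ∈ {24}
|CD| ∈ {7}
|AC| ∈ [10, 38]
|BD| ∈ [17, 31]
|AD| ∈ [3, 45]

|AD| ∈ [3, 45]  (≈ [3.0000, 45.0000])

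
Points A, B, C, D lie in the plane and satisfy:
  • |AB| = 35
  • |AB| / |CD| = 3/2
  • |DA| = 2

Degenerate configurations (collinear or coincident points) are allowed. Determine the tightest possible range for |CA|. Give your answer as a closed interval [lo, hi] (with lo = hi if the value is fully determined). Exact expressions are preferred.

|AB| ∈ {35}
|AD| ∈ {2}
|CD| ∈ {70/3}
|BD| ∈ [33, 37]
|AC| ∈ [64/3, 76/3]
|BC| ∈ [29/3, 181/3]

|CA| ∈ [64/3, 76/3]  (≈ [21.3333, 25.3333])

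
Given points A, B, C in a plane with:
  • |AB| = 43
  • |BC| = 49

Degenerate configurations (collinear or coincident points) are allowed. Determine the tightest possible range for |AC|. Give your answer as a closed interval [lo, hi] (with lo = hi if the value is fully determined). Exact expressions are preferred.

|AC| ∈ [6, 92]  (≈ [6.0000, 92.0000])

|AB| ∈ {43}
|BC| ∈ {49}
|AC| ∈ [6, 92]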